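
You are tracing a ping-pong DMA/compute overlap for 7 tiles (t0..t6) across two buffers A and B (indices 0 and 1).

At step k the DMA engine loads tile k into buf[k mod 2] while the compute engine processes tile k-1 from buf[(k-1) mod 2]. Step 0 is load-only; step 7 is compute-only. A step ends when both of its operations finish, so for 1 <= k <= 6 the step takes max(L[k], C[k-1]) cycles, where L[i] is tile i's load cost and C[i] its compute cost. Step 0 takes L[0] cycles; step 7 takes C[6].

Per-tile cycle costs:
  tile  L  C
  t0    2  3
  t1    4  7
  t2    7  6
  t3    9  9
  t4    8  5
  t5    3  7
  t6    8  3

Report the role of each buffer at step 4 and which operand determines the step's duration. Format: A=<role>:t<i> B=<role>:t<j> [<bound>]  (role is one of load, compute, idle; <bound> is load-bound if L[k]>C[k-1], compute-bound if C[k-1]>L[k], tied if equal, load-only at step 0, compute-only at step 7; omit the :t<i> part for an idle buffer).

  0. 2=2c; end=2; A:t0 B:-
  1. max(4,3)=4c; end=6; A:t0 B:t1
  2. max(7,7)=7c; end=13; A:t2 B:t1
  3. max(9,6)=9c; end=22; A:t2 B:t3
  4. max(8,9)=9c; end=31; A:t4 B:t3
  5. max(3,5)=5c; end=36; A:t4 B:t5
  6. max(8,7)=8c; end=44; A:t6 B:t5
  7. 3=3c; end=47; A:t6 B:t5

step 4: A=load:t4 B=compute:t3 [compute-bound]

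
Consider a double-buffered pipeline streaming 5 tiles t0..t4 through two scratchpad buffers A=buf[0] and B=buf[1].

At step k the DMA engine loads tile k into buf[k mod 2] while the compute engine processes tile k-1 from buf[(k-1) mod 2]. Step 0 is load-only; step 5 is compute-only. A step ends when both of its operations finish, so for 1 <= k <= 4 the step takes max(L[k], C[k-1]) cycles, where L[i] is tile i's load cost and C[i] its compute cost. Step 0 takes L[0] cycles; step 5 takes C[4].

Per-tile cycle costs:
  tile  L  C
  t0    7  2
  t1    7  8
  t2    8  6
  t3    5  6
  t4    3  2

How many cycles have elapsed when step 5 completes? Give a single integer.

k=0 load=t0/7c comp=- wait=7 total=7
k=1 load=t1/7c comp=t0/2c wait=7 total=14
k=2 load=t2/8c comp=t1/8c wait=8 total=22
k=3 load=t3/5c comp=t2/6c wait=6 total=28
k=4 load=t4/3c comp=t3/6c wait=6 total=34
k=5 load=- comp=t4/2c wait=2 total=36

end_cycle[5] = 36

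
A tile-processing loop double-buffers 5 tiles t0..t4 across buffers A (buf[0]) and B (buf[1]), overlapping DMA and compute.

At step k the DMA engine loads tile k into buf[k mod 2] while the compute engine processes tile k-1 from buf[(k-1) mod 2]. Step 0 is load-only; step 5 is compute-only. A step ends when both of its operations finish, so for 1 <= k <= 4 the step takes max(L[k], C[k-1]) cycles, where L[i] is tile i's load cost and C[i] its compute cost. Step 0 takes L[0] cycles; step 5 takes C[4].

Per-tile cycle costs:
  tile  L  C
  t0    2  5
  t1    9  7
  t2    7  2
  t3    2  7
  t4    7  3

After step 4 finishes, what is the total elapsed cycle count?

[0] DMA t0→A (2c) ∥ CU idle ⇒ 2c, clock 2
[1] DMA t1→B (9c) ∥ CU A:t0 (5c) ⇒ 9c, clock 11
[2] DMA t2→A (7c) ∥ CU B:t1 (7c) ⇒ 7c, clock 18
[3] DMA t3→B (2c) ∥ CU A:t2 (2c) ⇒ 2c, clock 20
[4] DMA t4→A (7c) ∥ CU B:t3 (7c) ⇒ 7c, clock 27
[5] DMA idle ∥ CU A:t4 (3c) ⇒ 3c, clock 30

end_cycle[4] = 27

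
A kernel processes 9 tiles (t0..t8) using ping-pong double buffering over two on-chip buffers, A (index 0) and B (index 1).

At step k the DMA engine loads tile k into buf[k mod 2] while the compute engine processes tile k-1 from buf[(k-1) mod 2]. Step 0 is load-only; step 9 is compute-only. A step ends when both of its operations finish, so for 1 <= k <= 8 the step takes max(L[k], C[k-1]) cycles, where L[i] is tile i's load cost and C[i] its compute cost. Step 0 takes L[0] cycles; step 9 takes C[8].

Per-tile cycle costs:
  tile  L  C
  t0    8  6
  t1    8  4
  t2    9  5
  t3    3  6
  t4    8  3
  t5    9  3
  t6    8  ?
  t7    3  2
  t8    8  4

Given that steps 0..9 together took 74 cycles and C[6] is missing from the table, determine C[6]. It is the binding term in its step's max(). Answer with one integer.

step 0 | dur = L[0]=8 = 8
step 1 | dur = max(L[1]=8, C[0]=6) = 8
step 2 | dur = max(L[2]=9, C[1]=4) = 9
step 3 | dur = max(L[3]=3, C[2]=5) = 5
step 4 | dur = max(L[4]=8, C[3]=6) = 8
step 5 | dur = max(L[5]=9, C[4]=3) = 9
step 6 | dur = max(L[6]=8, C[5]=3) = 8
step 7 | dur = max(L[7]=3, C[6]=?) = C[6]  (unknown; binding)
step 8 | dur = max(L[8]=8, C[7]=2) = 8
step 9 | dur = C[8]=4 = 4
sum of known step durations = 67
dur[7] = total - known = 74 - 67 = 7
C[6] is the binding max in step 7, so C[6] = dur[7] = 7

C[6] = 7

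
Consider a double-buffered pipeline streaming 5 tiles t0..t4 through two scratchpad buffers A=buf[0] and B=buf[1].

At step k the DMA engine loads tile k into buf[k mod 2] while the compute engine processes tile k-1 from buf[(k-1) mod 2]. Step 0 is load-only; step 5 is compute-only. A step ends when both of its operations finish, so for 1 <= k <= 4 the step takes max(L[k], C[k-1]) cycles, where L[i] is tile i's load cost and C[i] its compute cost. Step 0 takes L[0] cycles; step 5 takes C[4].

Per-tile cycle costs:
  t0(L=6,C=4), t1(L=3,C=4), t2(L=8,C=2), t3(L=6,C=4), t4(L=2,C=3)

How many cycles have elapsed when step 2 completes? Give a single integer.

end_cycle[2] = 18

step 0: L[0]=6 → dur=6, Σ=6 | A=load:t0 B=idle [load-only]
step 1: L[1]=3 C[0]=4 → dur=4, Σ=10 | A=compute:t0 B=load:t1 [compute-bound]
step 2: L[2]=8 C[1]=4 → dur=8, Σ=18 | A=load:t2 B=compute:t1 [load-bound]
step 3: L[3]=6 C[2]=2 → dur=6, Σ=24 | A=compute:t2 B=load:t3 [load-bound]
step 4: L[4]=2 C[3]=4 → dur=4, Σ=28 | A=load:t4 B=compute:t3 [compute-bound]
step 5: C[4]=3 → dur=3, Σ=31 | A=compute:t4 B=idle [compute-only]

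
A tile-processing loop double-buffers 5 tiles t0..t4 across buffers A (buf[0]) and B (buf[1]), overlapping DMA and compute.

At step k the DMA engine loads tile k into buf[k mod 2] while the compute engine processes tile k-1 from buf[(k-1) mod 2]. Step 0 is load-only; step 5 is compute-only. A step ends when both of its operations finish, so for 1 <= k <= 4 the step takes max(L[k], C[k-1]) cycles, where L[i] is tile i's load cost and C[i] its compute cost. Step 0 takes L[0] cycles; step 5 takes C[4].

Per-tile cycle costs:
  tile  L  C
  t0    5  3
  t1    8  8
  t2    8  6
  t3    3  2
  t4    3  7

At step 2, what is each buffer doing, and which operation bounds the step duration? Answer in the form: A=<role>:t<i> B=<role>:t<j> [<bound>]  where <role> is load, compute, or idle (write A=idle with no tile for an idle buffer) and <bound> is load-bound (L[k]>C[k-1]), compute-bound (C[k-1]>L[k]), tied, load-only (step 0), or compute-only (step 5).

[0] DMA t0→A (5c) ∥ CU idle ⇒ 5c, clock 5
[1] DMA t1→B (8c) ∥ CU A:t0 (3c) ⇒ 8c, clock 13
[2] DMA t2→A (8c) ∥ CU B:t1 (8c) ⇒ 8c, clock 21
[3] DMA t3→B (3c) ∥ CU A:t2 (6c) ⇒ 6c, clock 27
[4] DMA t4→A (3c) ∥ CU B:t3 (2c) ⇒ 3c, clock 30
[5] DMA idle ∥ CU A:t4 (7c) ⇒ 7c, clock 37

step 2: A=load:t2 B=compute:t1 [tied]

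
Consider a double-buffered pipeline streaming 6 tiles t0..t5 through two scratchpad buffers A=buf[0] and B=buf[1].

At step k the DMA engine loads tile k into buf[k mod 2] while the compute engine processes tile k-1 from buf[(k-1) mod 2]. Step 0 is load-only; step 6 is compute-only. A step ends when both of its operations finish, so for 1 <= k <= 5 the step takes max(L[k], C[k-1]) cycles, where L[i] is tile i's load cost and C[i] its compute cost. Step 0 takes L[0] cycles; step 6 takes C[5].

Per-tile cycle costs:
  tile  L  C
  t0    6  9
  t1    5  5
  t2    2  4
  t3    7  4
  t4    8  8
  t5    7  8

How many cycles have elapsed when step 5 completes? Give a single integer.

end_cycle[5] = 43

  0. 6=6c; end=6; A:t0 B:-
  1. max(5,9)=9c; end=15; A:t0 B:t1
  2. max(2,5)=5c; end=20; A:t2 B:t1
  3. max(7,4)=7c; end=27; A:t2 B:t3
  4. max(8,4)=8c; end=35; A:t4 B:t3
  5. max(7,8)=8c; end=43; A:t4 B:t5
  6. 8=8c; end=51; A:t4 B:t5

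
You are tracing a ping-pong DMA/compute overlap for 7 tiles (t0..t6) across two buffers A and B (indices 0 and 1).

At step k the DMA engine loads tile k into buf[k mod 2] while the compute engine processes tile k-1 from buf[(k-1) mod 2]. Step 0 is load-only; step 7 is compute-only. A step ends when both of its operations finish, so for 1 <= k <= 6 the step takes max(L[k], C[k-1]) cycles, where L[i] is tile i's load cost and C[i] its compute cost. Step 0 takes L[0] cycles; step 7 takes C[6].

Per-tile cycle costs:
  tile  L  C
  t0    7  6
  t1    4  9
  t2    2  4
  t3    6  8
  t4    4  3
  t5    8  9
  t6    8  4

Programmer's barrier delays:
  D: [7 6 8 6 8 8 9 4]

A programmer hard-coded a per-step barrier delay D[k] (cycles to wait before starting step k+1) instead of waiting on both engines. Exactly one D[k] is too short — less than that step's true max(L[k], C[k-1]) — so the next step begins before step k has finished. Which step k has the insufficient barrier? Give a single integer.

k=0 barrier L[0]=7→7c, D[0]=7 ok
k=1 barrier max(L[1]=4,C[0]=6)→6c, D[1]=6 ok
k=2 barrier max(L[2]=2,C[1]=9)→9c, D[2]=8 SHORT
k=3 barrier max(L[3]=6,C[2]=4)→6c, D[3]=6 ok
k=4 barrier max(L[4]=4,C[3]=8)→8c, D[4]=8 ok
k=5 barrier max(L[5]=8,C[4]=3)→8c, D[5]=8 ok
k=6 barrier max(L[6]=8,C[5]=9)→9c, D[6]=9 ok
k=7 barrier C[6]=4→4c, D[7]=4 ok

hazard at step 2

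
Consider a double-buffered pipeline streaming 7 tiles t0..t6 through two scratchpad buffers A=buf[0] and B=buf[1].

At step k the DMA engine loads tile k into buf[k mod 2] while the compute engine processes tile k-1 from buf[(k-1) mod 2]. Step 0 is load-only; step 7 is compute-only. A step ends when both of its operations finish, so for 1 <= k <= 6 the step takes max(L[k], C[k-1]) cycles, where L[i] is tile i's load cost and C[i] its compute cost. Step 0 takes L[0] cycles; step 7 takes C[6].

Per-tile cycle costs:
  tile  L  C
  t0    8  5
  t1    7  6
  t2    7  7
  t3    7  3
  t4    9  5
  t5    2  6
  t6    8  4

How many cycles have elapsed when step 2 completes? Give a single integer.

end_cycle[2] = 22

k=0 load=t0/8c comp=- wait=8 total=8
k=1 load=t1/7c comp=t0/5c wait=7 total=15
k=2 load=t2/7c comp=t1/6c wait=7 total=22
k=3 load=t3/7c comp=t2/7c wait=7 total=29
k=4 load=t4/9c comp=t3/3c wait=9 total=38
k=5 load=t5/2c comp=t4/5c wait=5 total=43
k=6 load=t6/8c comp=t5/6c wait=8 total=51
k=7 load=- comp=t6/4c wait=4 total=55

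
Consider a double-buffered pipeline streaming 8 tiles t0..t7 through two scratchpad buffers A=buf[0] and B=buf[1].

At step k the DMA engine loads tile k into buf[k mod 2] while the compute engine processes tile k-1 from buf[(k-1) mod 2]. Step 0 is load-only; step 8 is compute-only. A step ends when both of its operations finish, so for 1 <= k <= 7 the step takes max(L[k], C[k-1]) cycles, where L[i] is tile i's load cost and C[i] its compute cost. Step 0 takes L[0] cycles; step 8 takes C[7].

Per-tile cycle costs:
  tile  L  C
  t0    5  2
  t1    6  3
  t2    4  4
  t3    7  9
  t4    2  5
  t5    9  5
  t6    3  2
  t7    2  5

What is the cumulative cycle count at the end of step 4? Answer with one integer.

end_cycle[4] = 31

[0] DMA t0→A (5c) ∥ CU idle ⇒ 5c, clock 5
[1] DMA t1→B (6c) ∥ CU A:t0 (2c) ⇒ 6c, clock 11
[2] DMA t2→A (4c) ∥ CU B:t1 (3c) ⇒ 4c, clock 15
[3] DMA t3→B (7c) ∥ CU A:t2 (4c) ⇒ 7c, clock 22
[4] DMA t4→A (2c) ∥ CU B:t3 (9c) ⇒ 9c, clock 31
[5] DMA t5→B (9c) ∥ CU A:t4 (5c) ⇒ 9c, clock 40
[6] DMA t6→A (3c) ∥ CU B:t5 (5c) ⇒ 5c, clock 45
[7] DMA t7→B (2c) ∥ CU A:t6 (2c) ⇒ 2c, clock 47
[8] DMA idle ∥ CU B:t7 (5c) ⇒ 5c, clock 52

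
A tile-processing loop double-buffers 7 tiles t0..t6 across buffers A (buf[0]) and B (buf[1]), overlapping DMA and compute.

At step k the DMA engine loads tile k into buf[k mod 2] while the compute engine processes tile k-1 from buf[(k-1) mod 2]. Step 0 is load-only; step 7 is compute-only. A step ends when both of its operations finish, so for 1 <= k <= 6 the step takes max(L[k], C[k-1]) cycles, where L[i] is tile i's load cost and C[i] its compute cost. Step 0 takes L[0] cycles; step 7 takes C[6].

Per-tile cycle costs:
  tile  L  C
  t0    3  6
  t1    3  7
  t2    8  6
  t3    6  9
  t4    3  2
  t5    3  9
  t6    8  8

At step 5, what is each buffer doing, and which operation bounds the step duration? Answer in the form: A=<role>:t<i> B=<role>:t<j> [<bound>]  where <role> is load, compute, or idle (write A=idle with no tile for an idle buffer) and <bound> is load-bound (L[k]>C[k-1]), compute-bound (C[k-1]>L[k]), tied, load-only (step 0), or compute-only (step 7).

step 5: A=compute:t4 B=load:t5 [load-bound]

k=0 load=t0/3c comp=- wait=3 total=3
k=1 load=t1/3c comp=t0/6c wait=6 total=9
k=2 load=t2/8c comp=t1/7c wait=8 total=17
k=3 load=t3/6c comp=t2/6c wait=6 total=23
k=4 load=t4/3c comp=t3/9c wait=9 total=32
k=5 load=t5/3c comp=t4/2c wait=3 total=35
k=6 load=t6/8c comp=t5/9c wait=9 total=44
k=7 load=- comp=t6/8c wait=8 total=52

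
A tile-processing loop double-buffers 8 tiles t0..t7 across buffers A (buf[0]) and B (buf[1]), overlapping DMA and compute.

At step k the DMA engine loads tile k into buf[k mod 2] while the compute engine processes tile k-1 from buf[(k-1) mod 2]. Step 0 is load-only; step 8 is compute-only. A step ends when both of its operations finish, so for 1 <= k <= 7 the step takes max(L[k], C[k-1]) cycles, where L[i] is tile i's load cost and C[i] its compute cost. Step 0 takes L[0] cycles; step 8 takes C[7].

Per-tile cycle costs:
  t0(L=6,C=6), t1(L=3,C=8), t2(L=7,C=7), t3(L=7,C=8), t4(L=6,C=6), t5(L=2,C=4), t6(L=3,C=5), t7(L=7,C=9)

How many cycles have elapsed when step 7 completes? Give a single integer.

  0. 6=6c; end=6; A:t0 B:-
  1. max(3,6)=6c; end=12; A:t0 B:t1
  2. max(7,8)=8c; end=20; A:t2 B:t1
  3. max(7,7)=7c; end=27; A:t2 B:t3
  4. max(6,8)=8c; end=35; A:t4 B:t3
  5. max(2,6)=6c; end=41; A:t4 B:t5
  6. max(3,4)=4c; end=45; A:t6 B:t5
  7. max(7,5)=7c; end=52; A:t6 B:t7
  8. 9=9c; end=61; A:t6 B:t7

end_cycle[7] = 52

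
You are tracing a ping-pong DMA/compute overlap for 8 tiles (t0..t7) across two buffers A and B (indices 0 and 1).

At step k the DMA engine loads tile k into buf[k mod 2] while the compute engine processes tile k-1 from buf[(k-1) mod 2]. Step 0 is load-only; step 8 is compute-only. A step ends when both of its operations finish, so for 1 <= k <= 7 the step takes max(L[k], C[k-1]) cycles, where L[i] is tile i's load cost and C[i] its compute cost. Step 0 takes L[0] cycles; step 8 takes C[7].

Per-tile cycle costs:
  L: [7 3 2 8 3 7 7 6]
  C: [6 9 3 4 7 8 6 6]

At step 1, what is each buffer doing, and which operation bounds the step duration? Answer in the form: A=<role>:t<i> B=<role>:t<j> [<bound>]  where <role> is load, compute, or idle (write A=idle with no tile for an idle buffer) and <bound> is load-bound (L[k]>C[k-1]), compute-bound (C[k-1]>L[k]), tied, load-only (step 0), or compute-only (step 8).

step 1: A=compute:t0 B=load:t1 [compute-bound]

[0] DMA t0→A (7c) ∥ CU idle ⇒ 7c, clock 7
[1] DMA t1→B (3c) ∥ CU A:t0 (6c) ⇒ 6c, clock 13
[2] DMA t2→A (2c) ∥ CU B:t1 (9c) ⇒ 9c, clock 22
[3] DMA t3→B (8c) ∥ CU A:t2 (3c) ⇒ 8c, clock 30
[4] DMA t4→A (3c) ∥ CU B:t3 (4c) ⇒ 4c, clock 34
[5] DMA t5→B (7c) ∥ CU A:t4 (7c) ⇒ 7c, clock 41
[6] DMA t6→A (7c) ∥ CU B:t5 (8c) ⇒ 8c, clock 49
[7] DMA t7→B (6c) ∥ CU A:t6 (6c) ⇒ 6c, clock 55
[8] DMA idle ∥ CU B:t7 (6c) ⇒ 6c, clock 61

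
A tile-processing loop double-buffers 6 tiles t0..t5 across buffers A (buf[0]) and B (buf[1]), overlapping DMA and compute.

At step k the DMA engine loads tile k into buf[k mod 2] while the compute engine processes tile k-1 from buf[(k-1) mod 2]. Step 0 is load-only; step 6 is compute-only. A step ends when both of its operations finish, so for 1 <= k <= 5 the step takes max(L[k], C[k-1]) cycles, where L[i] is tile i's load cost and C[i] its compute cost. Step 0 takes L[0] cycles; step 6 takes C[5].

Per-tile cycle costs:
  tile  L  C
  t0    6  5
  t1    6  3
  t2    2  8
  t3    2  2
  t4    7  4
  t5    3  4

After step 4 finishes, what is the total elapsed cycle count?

step 0: L[0]=6 → dur=6, Σ=6 | A=load:t0 B=idle [load-only]
step 1: L[1]=6 C[0]=5 → dur=6, Σ=12 | A=compute:t0 B=load:t1 [load-bound]
step 2: L[2]=2 C[1]=3 → dur=3, Σ=15 | A=load:t2 B=compute:t1 [compute-bound]
step 3: L[3]=2 C[2]=8 → dur=8, Σ=23 | A=compute:t2 B=load:t3 [compute-bound]
step 4: L[4]=7 C[3]=2 → dur=7, Σ=30 | A=load:t4 B=compute:t3 [load-bound]
step 5: L[5]=3 C[4]=4 → dur=4, Σ=34 | A=compute:t4 B=load:t5 [compute-bound]
step 6: C[5]=4 → dur=4, Σ=38 | A=idle B=compute:t5 [compute-only]

end_cycle[4] = 30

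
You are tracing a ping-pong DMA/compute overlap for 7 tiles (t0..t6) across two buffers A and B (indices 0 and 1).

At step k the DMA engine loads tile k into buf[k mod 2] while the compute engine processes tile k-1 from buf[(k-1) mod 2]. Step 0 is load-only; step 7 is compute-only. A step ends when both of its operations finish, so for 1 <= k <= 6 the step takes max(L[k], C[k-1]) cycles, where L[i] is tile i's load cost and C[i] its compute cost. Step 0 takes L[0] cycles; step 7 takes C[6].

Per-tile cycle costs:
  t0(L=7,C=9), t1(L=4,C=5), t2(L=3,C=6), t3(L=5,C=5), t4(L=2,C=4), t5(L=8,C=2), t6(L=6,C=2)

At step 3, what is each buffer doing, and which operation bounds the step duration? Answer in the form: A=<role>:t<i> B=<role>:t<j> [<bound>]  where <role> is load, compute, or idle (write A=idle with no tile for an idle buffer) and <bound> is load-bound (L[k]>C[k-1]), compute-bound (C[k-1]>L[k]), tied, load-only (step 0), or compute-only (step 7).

  0. 7=7c; end=7; A:t0 B:-
  1. max(4,9)=9c; end=16; A:t0 B:t1
  2. max(3,5)=5c; end=21; A:t2 B:t1
  3. max(5,6)=6c; end=27; A:t2 B:t3
  4. max(2,5)=5c; end=32; A:t4 B:t3
  5. max(8,4)=8c; end=40; A:t4 B:t5
  6. max(6,2)=6c; end=46; A:t6 B:t5
  7. 2=2c; end=48; A:t6 B:t5

step 3: A=compute:t2 B=load:t3 [compute-bound]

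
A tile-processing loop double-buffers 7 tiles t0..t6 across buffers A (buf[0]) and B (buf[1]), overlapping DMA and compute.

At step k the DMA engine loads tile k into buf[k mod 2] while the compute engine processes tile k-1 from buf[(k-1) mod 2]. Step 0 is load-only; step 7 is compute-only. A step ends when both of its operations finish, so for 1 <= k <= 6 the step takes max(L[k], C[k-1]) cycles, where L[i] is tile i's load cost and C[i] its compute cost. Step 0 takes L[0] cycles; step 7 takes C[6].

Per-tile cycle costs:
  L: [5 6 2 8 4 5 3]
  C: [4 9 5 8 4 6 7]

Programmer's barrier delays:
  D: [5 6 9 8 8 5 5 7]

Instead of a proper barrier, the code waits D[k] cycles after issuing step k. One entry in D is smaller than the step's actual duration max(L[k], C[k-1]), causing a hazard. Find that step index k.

[0] required=L[0]=5=5 vs D=5 ok
[1] required=max(L[1]=6,C[0]=4)=6 vs D=6 ok
[2] required=max(L[2]=2,C[1]=9)=9 vs D=9 ok
[3] required=max(L[3]=8,C[2]=5)=8 vs D=8 ok
[4] required=max(L[4]=4,C[3]=8)=8 vs D=8 ok
[5] required=max(L[5]=5,C[4]=4)=5 vs D=5 ok
[6] required=max(L[6]=3,C[5]=6)=6 vs D=5 SHORT
[7] required=C[6]=7=7 vs D=7 ok

hazard at step 6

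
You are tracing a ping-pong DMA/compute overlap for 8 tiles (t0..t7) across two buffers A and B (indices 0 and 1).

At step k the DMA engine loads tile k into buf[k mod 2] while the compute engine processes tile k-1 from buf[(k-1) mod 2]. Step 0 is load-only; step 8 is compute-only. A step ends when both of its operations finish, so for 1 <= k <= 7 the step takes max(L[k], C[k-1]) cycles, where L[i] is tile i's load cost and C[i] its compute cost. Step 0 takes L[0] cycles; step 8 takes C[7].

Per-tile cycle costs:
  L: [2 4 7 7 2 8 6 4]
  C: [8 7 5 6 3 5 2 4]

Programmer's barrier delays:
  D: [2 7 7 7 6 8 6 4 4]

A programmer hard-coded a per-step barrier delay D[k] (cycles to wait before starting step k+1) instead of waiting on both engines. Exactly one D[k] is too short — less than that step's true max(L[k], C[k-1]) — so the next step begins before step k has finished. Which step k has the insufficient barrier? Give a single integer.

hazard at step 1

k=0 barrier L[0]=2→2c, D[0]=2 ok
k=1 barrier max(L[1]=4,C[0]=8)→8c, D[1]=7 SHORT
k=2 barrier max(L[2]=7,C[1]=7)→7c, D[2]=7 ok
k=3 barrier max(L[3]=7,C[2]=5)→7c, D[3]=7 ok
k=4 barrier max(L[4]=2,C[3]=6)→6c, D[4]=6 ok
k=5 barrier max(L[5]=8,C[4]=3)→8c, D[5]=8 ok
k=6 barrier max(L[6]=6,C[5]=5)→6c, D[6]=6 ok
k=7 barrier max(L[7]=4,C[6]=2)→4c, D[7]=4 ok
k=8 barrier C[7]=4→4c, D[8]=4 ok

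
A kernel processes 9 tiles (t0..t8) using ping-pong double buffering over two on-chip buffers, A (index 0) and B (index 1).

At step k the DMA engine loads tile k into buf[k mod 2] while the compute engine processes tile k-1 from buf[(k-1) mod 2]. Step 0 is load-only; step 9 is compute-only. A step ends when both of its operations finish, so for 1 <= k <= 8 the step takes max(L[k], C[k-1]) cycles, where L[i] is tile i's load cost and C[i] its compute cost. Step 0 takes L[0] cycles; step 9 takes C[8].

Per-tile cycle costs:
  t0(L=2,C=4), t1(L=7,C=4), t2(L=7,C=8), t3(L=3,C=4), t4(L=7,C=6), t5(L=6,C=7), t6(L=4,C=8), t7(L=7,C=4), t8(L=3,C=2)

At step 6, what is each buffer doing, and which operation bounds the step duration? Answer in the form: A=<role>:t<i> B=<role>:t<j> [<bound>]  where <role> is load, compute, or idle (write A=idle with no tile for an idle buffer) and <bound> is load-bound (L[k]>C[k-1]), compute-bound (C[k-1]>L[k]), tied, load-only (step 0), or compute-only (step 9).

step 0: L[0]=2 → dur=2, Σ=2 | A=load:t0 B=idle [load-only]
step 1: L[1]=7 C[0]=4 → dur=7, Σ=9 | A=compute:t0 B=load:t1 [load-bound]
step 2: L[2]=7 C[1]=4 → dur=7, Σ=16 | A=load:t2 B=compute:t1 [load-bound]
step 3: L[3]=3 C[2]=8 → dur=8, Σ=24 | A=compute:t2 B=load:t3 [compute-bound]
step 4: L[4]=7 C[3]=4 → dur=7, Σ=31 | A=load:t4 B=compute:t3 [load-bound]
step 5: L[5]=6 C[4]=6 → dur=6, Σ=37 | A=compute:t4 B=load:t5 [tied]
step 6: L[6]=4 C[5]=7 → dur=7, Σ=44 | A=load:t6 B=compute:t5 [compute-bound]
step 7: L[7]=7 C[6]=8 → dur=8, Σ=52 | A=compute:t6 B=load:t7 [compute-bound]
step 8: L[8]=3 C[7]=4 → dur=4, Σ=56 | A=load:t8 B=compute:t7 [compute-bound]
step 9: C[8]=2 → dur=2, Σ=58 | A=compute:t8 B=idle [compute-only]

step 6: A=load:t6 B=compute:t5 [compute-bound]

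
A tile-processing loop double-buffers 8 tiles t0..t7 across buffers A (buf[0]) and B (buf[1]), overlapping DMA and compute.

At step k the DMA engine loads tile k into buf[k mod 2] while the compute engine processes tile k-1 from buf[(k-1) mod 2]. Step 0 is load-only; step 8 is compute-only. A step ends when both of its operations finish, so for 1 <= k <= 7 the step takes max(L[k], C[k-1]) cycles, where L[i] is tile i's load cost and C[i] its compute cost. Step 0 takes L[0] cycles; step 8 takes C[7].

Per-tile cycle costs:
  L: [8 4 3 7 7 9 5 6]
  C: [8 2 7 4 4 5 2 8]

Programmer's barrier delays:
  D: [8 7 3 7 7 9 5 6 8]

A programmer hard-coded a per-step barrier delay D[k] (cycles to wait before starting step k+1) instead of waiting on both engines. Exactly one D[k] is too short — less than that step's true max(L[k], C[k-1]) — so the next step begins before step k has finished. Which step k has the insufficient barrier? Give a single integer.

k=0 barrier L[0]=8→8c, D[0]=8 ok
k=1 barrier max(L[1]=4,C[0]=8)→8c, D[1]=7 SHORT
k=2 barrier max(L[2]=3,C[1]=2)→3c, D[2]=3 ok
k=3 barrier max(L[3]=7,C[2]=7)→7c, D[3]=7 ok
k=4 barrier max(L[4]=7,C[3]=4)→7c, D[4]=7 ok
k=5 barrier max(L[5]=9,C[4]=4)→9c, D[5]=9 ok
k=6 barrier max(L[6]=5,C[5]=5)→5c, D[6]=5 ok
k=7 barrier max(L[7]=6,C[6]=2)→6c, D[7]=6 ok
k=8 barrier C[7]=8→8c, D[8]=8 ok

hazard at step 1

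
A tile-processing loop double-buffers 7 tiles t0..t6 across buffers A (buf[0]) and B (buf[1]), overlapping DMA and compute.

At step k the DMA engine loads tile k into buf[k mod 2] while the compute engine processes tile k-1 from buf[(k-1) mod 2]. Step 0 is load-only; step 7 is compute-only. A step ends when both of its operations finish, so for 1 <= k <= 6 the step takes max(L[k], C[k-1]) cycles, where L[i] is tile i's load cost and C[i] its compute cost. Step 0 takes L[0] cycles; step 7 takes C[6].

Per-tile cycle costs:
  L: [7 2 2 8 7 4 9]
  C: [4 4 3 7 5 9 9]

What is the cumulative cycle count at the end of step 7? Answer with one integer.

step 0: L[0]=7 → dur=7, Σ=7 | A=load:t0 B=idle [load-only]
step 1: L[1]=2 C[0]=4 → dur=4, Σ=11 | A=compute:t0 B=load:t1 [compute-bound]
step 2: L[2]=2 C[1]=4 → dur=4, Σ=15 | A=load:t2 B=compute:t1 [compute-bound]
step 3: L[3]=8 C[2]=3 → dur=8, Σ=23 | A=compute:t2 B=load:t3 [load-bound]
step 4: L[4]=7 C[3]=7 → dur=7, Σ=30 | A=load:t4 B=compute:t3 [tied]
step 5: L[5]=4 C[4]=5 → dur=5, Σ=35 | A=compute:t4 B=load:t5 [compute-bound]
step 6: L[6]=9 C[5]=9 → dur=9, Σ=44 | A=load:t6 B=compute:t5 [tied]
step 7: C[6]=9 → dur=9, Σ=53 | A=compute:t6 B=idle [compute-only]

end_cycle[7] = 53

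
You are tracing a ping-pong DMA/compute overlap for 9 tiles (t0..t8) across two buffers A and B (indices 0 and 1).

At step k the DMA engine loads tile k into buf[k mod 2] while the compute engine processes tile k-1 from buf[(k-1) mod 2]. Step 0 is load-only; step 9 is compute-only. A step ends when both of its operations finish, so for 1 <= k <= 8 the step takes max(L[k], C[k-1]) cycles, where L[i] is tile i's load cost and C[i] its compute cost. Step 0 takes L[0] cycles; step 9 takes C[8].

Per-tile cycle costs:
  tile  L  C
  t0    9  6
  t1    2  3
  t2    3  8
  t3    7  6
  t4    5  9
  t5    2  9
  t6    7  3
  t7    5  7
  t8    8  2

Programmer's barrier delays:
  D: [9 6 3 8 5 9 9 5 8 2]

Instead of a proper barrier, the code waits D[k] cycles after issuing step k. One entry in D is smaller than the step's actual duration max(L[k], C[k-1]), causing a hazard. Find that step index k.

hazard at step 4

[0] required=L[0]=9=9 vs D=9 ok
[1] required=max(L[1]=2,C[0]=6)=6 vs D=6 ok
[2] required=max(L[2]=3,C[1]=3)=3 vs D=3 ok
[3] required=max(L[3]=7,C[2]=8)=8 vs D=8 ok
[4] required=max(L[4]=5,C[3]=6)=6 vs D=5 SHORT
[5] required=max(L[5]=2,C[4]=9)=9 vs D=9 ok
[6] required=max(L[6]=7,C[5]=9)=9 vs D=9 ok
[7] required=max(L[7]=5,C[6]=3)=5 vs D=5 ok
[8] required=max(L[8]=8,C[7]=7)=8 vs D=8 ok
[9] required=C[8]=2=2 vs D=2 ok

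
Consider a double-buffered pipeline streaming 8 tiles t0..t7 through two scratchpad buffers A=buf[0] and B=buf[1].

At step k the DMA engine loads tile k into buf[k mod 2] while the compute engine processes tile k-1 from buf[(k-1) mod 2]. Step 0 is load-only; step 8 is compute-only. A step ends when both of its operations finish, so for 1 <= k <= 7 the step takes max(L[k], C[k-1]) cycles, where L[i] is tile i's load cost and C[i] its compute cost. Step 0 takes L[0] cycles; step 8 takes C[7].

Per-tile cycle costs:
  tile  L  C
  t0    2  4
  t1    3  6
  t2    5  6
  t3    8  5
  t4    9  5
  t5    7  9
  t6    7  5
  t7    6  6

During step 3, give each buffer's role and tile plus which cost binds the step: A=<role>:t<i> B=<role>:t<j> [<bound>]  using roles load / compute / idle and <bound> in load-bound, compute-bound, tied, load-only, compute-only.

k=0 load=t0/2c comp=- wait=2 total=2
k=1 load=t1/3c comp=t0/4c wait=4 total=6
k=2 load=t2/5c comp=t1/6c wait=6 total=12
k=3 load=t3/8c comp=t2/6c wait=8 total=20
k=4 load=t4/9c comp=t3/5c wait=9 total=29
k=5 load=t5/7c comp=t4/5c wait=7 total=36
k=6 load=t6/7c comp=t5/9c wait=9 total=45
k=7 load=t7/6c comp=t6/5c wait=6 total=51
k=8 load=- comp=t7/6c wait=6 total=57

step 3: A=compute:t2 B=load:t3 [load-bound]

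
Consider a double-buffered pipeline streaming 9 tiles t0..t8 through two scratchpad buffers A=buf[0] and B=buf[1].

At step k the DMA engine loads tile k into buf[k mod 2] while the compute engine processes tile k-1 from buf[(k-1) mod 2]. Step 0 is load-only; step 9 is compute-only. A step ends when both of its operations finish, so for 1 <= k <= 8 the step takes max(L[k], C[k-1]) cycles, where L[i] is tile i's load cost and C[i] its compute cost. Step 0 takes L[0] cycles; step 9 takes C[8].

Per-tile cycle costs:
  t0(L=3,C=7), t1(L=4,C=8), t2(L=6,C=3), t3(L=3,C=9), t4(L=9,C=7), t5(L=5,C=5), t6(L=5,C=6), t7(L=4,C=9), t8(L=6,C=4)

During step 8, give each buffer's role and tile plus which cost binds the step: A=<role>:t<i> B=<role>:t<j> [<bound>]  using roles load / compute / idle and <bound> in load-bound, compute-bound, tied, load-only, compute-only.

step 8: A=load:t8 B=compute:t7 [compute-bound]

k=0 load=t0/3c comp=- wait=3 total=3
k=1 load=t1/4c comp=t0/7c wait=7 total=10
k=2 load=t2/6c comp=t1/8c wait=8 total=18
k=3 load=t3/3c comp=t2/3c wait=3 total=21
k=4 load=t4/9c comp=t3/9c wait=9 total=30
k=5 load=t5/5c comp=t4/7c wait=7 total=37
k=6 load=t6/5c comp=t5/5c wait=5 total=42
k=7 load=t7/4c comp=t6/6c wait=6 total=48
k=8 load=t8/6c comp=t7/9c wait=9 total=57
k=9 load=- comp=t8/4c wait=4 total=61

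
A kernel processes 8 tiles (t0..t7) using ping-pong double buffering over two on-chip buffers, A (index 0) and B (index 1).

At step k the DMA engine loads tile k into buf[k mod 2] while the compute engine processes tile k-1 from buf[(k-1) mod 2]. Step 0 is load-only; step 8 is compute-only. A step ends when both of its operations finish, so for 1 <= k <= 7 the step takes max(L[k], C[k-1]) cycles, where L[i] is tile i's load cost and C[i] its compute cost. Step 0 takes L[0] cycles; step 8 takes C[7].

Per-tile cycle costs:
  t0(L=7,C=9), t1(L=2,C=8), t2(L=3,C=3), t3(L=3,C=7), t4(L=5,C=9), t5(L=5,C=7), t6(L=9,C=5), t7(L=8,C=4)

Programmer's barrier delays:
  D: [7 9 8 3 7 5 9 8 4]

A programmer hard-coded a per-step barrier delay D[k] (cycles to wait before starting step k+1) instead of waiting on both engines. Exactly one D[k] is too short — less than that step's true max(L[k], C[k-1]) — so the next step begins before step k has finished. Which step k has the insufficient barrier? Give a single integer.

hazard at step 5

step 0: need L[0]=7 = 7; D[0]=7 ok
step 1: need max(L[1]=2,C[0]=9) = 9; D[1]=9 ok
step 2: need max(L[2]=3,C[1]=8) = 8; D[2]=8 ok
step 3: need max(L[3]=3,C[2]=3) = 3; D[3]=3 ok
step 4: need max(L[4]=5,C[3]=7) = 7; D[4]=7 ok
step 5: need max(L[5]=5,C[4]=9) = 9; D[5]=5 SHORT
step 6: need max(L[6]=9,C[5]=7) = 9; D[6]=9 ok
step 7: need max(L[7]=8,C[6]=5) = 8; D[7]=8 ok
step 8: need C[7]=4 = 4; D[8]=4 ok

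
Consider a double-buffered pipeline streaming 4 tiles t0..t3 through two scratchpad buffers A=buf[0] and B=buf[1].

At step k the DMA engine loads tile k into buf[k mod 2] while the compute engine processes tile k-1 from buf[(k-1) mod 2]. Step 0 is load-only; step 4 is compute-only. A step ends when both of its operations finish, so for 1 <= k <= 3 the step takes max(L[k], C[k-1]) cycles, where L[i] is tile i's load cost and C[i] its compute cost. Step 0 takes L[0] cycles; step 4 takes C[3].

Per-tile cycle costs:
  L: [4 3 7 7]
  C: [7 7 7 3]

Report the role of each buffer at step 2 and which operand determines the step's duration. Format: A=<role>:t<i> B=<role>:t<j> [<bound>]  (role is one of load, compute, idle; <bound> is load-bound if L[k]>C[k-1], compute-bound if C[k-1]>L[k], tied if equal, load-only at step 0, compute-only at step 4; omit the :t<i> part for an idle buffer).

step 2: A=load:t2 B=compute:t1 [tied]

step 0: L[0]=4 → dur=4, Σ=4 | A=load:t0 B=idle [load-only]
step 1: L[1]=3 C[0]=7 → dur=7, Σ=11 | A=compute:t0 B=load:t1 [compute-bound]
step 2: L[2]=7 C[1]=7 → dur=7, Σ=18 | A=load:t2 B=compute:t1 [tied]
step 3: L[3]=7 C[2]=7 → dur=7, Σ=25 | A=compute:t2 B=load:t3 [tied]
step 4: C[3]=3 → dur=3, Σ=28 | A=idle B=compute:t3 [compute-only]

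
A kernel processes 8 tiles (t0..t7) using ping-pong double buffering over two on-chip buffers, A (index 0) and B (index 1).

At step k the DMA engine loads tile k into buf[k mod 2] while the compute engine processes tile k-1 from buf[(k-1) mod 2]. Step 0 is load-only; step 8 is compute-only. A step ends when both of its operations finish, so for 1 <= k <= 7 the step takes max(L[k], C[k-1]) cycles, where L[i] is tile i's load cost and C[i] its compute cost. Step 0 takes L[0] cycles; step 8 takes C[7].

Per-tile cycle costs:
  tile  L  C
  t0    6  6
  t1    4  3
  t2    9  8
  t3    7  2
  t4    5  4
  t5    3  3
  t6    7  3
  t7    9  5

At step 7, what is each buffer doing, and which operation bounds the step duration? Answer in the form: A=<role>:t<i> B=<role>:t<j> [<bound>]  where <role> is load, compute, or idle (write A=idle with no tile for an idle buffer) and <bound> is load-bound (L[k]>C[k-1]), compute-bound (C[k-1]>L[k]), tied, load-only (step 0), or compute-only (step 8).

step 7: A=compute:t6 B=load:t7 [load-bound]

k=0 load=t0/6c comp=- wait=6 total=6
k=1 load=t1/4c comp=t0/6c wait=6 total=12
k=2 load=t2/9c comp=t1/3c wait=9 total=21
k=3 load=t3/7c comp=t2/8c wait=8 total=29
k=4 load=t4/5c comp=t3/2c wait=5 total=34
k=5 load=t5/3c comp=t4/4c wait=4 total=38
k=6 load=t6/7c comp=t5/3c wait=7 total=45
k=7 load=t7/9c comp=t6/3c wait=9 total=54
k=8 load=- comp=t7/5c wait=5 total=59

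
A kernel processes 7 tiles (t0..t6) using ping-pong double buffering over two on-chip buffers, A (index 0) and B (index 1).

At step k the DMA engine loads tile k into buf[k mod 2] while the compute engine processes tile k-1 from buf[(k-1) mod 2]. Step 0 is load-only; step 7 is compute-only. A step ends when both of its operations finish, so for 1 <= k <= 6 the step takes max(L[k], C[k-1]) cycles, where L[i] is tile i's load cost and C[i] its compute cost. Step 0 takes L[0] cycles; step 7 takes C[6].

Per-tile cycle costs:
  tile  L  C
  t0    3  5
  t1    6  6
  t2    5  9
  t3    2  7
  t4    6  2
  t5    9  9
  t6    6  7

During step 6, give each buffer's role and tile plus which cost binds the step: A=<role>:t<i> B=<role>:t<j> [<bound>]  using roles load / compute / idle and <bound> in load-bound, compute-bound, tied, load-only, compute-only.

step 0: L[0]=3 → dur=3, Σ=3 | A=load:t0 B=idle [load-only]
step 1: L[1]=6 C[0]=5 → dur=6, Σ=9 | A=compute:t0 B=load:t1 [load-bound]
step 2: L[2]=5 C[1]=6 → dur=6, Σ=15 | A=load:t2 B=compute:t1 [compute-bound]
step 3: L[3]=2 C[2]=9 → dur=9, Σ=24 | A=compute:t2 B=load:t3 [compute-bound]
step 4: L[4]=6 C[3]=7 → dur=7, Σ=31 | A=load:t4 B=compute:t3 [compute-bound]
step 5: L[5]=9 C[4]=2 → dur=9, Σ=40 | A=compute:t4 B=load:t5 [load-bound]
step 6: L[6]=6 C[5]=9 → dur=9, Σ=49 | A=load:t6 B=compute:t5 [compute-bound]
step 7: C[6]=7 → dur=7, Σ=56 | A=compute:t6 B=idle [compute-only]

step 6: A=load:t6 B=compute:t5 [compute-bound]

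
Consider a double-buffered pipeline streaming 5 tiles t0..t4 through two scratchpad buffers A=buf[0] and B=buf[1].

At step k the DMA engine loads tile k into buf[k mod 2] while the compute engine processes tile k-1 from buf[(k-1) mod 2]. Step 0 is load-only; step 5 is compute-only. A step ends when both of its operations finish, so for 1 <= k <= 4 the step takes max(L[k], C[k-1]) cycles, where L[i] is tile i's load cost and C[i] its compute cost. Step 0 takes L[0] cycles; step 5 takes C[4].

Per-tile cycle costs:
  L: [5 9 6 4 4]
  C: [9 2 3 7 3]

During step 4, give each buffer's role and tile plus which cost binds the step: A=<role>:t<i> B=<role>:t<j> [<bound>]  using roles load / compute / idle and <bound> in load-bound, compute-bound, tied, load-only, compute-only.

step 4: A=load:t4 B=compute:t3 [compute-bound]

  0. 5=5c; end=5; A:t0 B:-
  1. max(9,9)=9c; end=14; A:t0 B:t1
  2. max(6,2)=6c; end=20; A:t2 B:t1
  3. max(4,3)=4c; end=24; A:t2 B:t3
  4. max(4,7)=7c; end=31; A:t4 B:t3
  5. 3=3c; end=34; A:t4 B:t3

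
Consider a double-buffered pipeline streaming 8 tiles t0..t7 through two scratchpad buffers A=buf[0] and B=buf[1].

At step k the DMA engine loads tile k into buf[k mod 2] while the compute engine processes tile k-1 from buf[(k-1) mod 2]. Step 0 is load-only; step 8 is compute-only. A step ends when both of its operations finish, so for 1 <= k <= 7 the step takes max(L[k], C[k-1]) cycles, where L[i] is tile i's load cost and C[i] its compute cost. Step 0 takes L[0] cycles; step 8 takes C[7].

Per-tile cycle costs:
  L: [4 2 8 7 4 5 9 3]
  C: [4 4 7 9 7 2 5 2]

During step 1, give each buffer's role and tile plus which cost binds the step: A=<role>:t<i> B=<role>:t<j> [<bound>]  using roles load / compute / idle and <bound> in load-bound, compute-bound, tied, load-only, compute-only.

[0] DMA t0→A (4c) ∥ CU idle ⇒ 4c, clock 4
[1] DMA t1→B (2c) ∥ CU A:t0 (4c) ⇒ 4c, clock 8
[2] DMA t2→A (8c) ∥ CU B:t1 (4c) ⇒ 8c, clock 16
[3] DMA t3→B (7c) ∥ CU A:t2 (7c) ⇒ 7c, clock 23
[4] DMA t4→A (4c) ∥ CU B:t3 (9c) ⇒ 9c, clock 32
[5] DMA t5→B (5c) ∥ CU A:t4 (7c) ⇒ 7c, clock 39
[6] DMA t6→A (9c) ∥ CU B:t5 (2c) ⇒ 9c, clock 48
[7] DMA t7→B (3c) ∥ CU A:t6 (5c) ⇒ 5c, clock 53
[8] DMA idle ∥ CU B:t7 (2c) ⇒ 2c, clock 55

step 1: A=compute:t0 B=load:t1 [compute-bound]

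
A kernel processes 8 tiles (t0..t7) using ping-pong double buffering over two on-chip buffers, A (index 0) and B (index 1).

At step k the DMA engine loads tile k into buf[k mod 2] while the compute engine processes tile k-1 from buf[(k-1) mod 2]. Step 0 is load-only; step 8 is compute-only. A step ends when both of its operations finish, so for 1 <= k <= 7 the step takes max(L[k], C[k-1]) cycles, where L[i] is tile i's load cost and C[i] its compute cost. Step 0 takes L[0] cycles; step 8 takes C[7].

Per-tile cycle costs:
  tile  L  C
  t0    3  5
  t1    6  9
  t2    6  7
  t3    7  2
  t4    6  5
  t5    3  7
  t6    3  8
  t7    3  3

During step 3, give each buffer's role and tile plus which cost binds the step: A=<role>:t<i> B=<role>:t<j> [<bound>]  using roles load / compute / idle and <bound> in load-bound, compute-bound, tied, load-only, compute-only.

step 3: A=compute:t2 B=load:t3 [tied]

k=0 load=t0/3c comp=- wait=3 total=3
k=1 load=t1/6c comp=t0/5c wait=6 total=9
k=2 load=t2/6c comp=t1/9c wait=9 total=18
k=3 load=t3/7c comp=t2/7c wait=7 total=25
k=4 load=t4/6c comp=t3/2c wait=6 total=31
k=5 load=t5/3c comp=t4/5c wait=5 total=36
k=6 load=t6/3c comp=t5/7c wait=7 total=43
k=7 load=t7/3c comp=t6/8c wait=8 total=51
k=8 load=- comp=t7/3c wait=3 total=54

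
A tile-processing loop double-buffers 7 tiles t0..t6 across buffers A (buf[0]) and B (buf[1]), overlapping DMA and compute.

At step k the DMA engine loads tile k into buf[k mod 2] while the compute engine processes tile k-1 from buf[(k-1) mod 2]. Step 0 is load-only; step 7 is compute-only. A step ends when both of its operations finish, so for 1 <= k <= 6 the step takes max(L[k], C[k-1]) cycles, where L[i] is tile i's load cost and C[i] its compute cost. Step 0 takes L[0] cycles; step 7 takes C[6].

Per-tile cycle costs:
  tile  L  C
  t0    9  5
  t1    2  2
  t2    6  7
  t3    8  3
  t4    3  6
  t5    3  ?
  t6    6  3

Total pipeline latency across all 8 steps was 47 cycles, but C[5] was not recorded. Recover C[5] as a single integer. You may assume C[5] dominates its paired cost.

step 0 → dur = L[0]=9 = 9
step 1 → dur = max(L[1]=2, C[0]=5) = 5
step 2 → dur = max(L[2]=6, C[1]=2) = 6
step 3 → dur = max(L[3]=8, C[2]=7) = 8
step 4 → dur = max(L[4]=3, C[3]=3) = 3
step 5 → dur = max(L[5]=3, C[4]=6) = 6
step 6 → dur = max(L[6]=6, C[5]=?) = C[5]  (unknown; binding)
step 7 → dur = C[6]=3 = 3
sum of known step durations = 40
dur[6] = total - known = 47 - 40 = 7
C[5] is the binding max in step 6, so C[5] = dur[6] = 7

C[5] = 7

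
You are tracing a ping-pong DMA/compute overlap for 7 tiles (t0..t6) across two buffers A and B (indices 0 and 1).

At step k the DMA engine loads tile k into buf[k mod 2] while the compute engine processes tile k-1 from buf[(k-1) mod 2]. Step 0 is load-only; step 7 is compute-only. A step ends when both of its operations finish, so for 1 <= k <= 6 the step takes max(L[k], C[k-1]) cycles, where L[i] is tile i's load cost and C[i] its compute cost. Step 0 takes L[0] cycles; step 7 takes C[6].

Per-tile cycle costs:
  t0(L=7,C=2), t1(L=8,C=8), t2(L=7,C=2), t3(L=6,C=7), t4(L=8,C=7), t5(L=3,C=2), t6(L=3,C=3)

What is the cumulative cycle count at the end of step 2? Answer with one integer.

end_cycle[2] = 23

  0. 7=7c; end=7; A:t0 B:-
  1. max(8,2)=8c; end=15; A:t0 B:t1
  2. max(7,8)=8c; end=23; A:t2 B:t1
  3. max(6,2)=6c; end=29; A:t2 B:t3
  4. max(8,7)=8c; end=37; A:t4 B:t3
  5. max(3,7)=7c; end=44; A:t4 B:t5
  6. max(3,2)=3c; end=47; A:t6 B:t5
  7. 3=3c; end=50; A:t6 B:t5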